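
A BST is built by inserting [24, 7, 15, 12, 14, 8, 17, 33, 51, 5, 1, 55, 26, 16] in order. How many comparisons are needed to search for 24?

Search path for 24: 24
Found: True
Comparisons: 1


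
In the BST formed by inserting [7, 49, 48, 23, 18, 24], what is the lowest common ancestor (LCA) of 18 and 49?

Tree insertion order: [7, 49, 48, 23, 18, 24]
Tree (level-order array): [7, None, 49, 48, None, 23, None, 18, 24]
In a BST, the LCA of p=18, q=49 is the first node v on the
root-to-leaf path with p <= v <= q (go left if both < v, right if both > v).
Walk from root:
  at 7: both 18 and 49 > 7, go right
  at 49: 18 <= 49 <= 49, this is the LCA
LCA = 49


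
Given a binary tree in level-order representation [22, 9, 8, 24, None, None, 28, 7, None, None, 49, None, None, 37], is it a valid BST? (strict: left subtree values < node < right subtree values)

Level-order array: [22, 9, 8, 24, None, None, 28, 7, None, None, 49, None, None, 37]
Validate using subtree bounds (lo, hi): at each node, require lo < value < hi,
then recurse left with hi=value and right with lo=value.
Preorder trace (stopping at first violation):
  at node 22 with bounds (-inf, +inf): OK
  at node 9 with bounds (-inf, 22): OK
  at node 24 with bounds (-inf, 9): VIOLATION
Node 24 violates its bound: not (-inf < 24 < 9).
Result: Not a valid BST


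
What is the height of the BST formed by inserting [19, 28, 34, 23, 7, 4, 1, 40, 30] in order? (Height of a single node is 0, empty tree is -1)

Insertion order: [19, 28, 34, 23, 7, 4, 1, 40, 30]
Tree (level-order array): [19, 7, 28, 4, None, 23, 34, 1, None, None, None, 30, 40]
Compute height bottom-up (empty subtree = -1):
  height(1) = 1 + max(-1, -1) = 0
  height(4) = 1 + max(0, -1) = 1
  height(7) = 1 + max(1, -1) = 2
  height(23) = 1 + max(-1, -1) = 0
  height(30) = 1 + max(-1, -1) = 0
  height(40) = 1 + max(-1, -1) = 0
  height(34) = 1 + max(0, 0) = 1
  height(28) = 1 + max(0, 1) = 2
  height(19) = 1 + max(2, 2) = 3
Height = 3


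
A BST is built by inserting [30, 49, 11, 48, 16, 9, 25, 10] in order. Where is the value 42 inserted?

Starting tree (level order): [30, 11, 49, 9, 16, 48, None, None, 10, None, 25]
Insertion path: 30 -> 49 -> 48
Result: insert 42 as left child of 48
Final tree (level order): [30, 11, 49, 9, 16, 48, None, None, 10, None, 25, 42]


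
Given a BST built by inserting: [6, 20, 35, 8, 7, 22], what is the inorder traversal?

Tree insertion order: [6, 20, 35, 8, 7, 22]
Tree (level-order array): [6, None, 20, 8, 35, 7, None, 22]
Inorder traversal: [6, 7, 8, 20, 22, 35]


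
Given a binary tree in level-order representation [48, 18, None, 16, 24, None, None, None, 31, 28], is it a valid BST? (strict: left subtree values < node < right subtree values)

Level-order array: [48, 18, None, 16, 24, None, None, None, 31, 28]
Validate using subtree bounds (lo, hi): at each node, require lo < value < hi,
then recurse left with hi=value and right with lo=value.
Preorder trace (stopping at first violation):
  at node 48 with bounds (-inf, +inf): OK
  at node 18 with bounds (-inf, 48): OK
  at node 16 with bounds (-inf, 18): OK
  at node 24 with bounds (18, 48): OK
  at node 31 with bounds (24, 48): OK
  at node 28 with bounds (24, 31): OK
No violation found at any node.
Result: Valid BST


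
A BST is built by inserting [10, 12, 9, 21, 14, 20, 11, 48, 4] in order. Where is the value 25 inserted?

Starting tree (level order): [10, 9, 12, 4, None, 11, 21, None, None, None, None, 14, 48, None, 20]
Insertion path: 10 -> 12 -> 21 -> 48
Result: insert 25 as left child of 48
Final tree (level order): [10, 9, 12, 4, None, 11, 21, None, None, None, None, 14, 48, None, 20, 25]


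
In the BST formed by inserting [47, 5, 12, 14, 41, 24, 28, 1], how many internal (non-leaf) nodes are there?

Tree built from: [47, 5, 12, 14, 41, 24, 28, 1]
Tree (level-order array): [47, 5, None, 1, 12, None, None, None, 14, None, 41, 24, None, None, 28]
Rule: An internal node has at least one child.
Per-node child counts:
  node 47: 1 child(ren)
  node 5: 2 child(ren)
  node 1: 0 child(ren)
  node 12: 1 child(ren)
  node 14: 1 child(ren)
  node 41: 1 child(ren)
  node 24: 1 child(ren)
  node 28: 0 child(ren)
Matching nodes: [47, 5, 12, 14, 41, 24]
Count of internal (non-leaf) nodes: 6


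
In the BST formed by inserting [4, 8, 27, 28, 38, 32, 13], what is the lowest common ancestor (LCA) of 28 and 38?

Tree insertion order: [4, 8, 27, 28, 38, 32, 13]
Tree (level-order array): [4, None, 8, None, 27, 13, 28, None, None, None, 38, 32]
In a BST, the LCA of p=28, q=38 is the first node v on the
root-to-leaf path with p <= v <= q (go left if both < v, right if both > v).
Walk from root:
  at 4: both 28 and 38 > 4, go right
  at 8: both 28 and 38 > 8, go right
  at 27: both 28 and 38 > 27, go right
  at 28: 28 <= 28 <= 38, this is the LCA
LCA = 28


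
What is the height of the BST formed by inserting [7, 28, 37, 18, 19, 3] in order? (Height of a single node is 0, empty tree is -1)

Insertion order: [7, 28, 37, 18, 19, 3]
Tree (level-order array): [7, 3, 28, None, None, 18, 37, None, 19]
Compute height bottom-up (empty subtree = -1):
  height(3) = 1 + max(-1, -1) = 0
  height(19) = 1 + max(-1, -1) = 0
  height(18) = 1 + max(-1, 0) = 1
  height(37) = 1 + max(-1, -1) = 0
  height(28) = 1 + max(1, 0) = 2
  height(7) = 1 + max(0, 2) = 3
Height = 3


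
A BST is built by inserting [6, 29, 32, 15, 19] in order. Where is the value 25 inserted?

Starting tree (level order): [6, None, 29, 15, 32, None, 19]
Insertion path: 6 -> 29 -> 15 -> 19
Result: insert 25 as right child of 19
Final tree (level order): [6, None, 29, 15, 32, None, 19, None, None, None, 25]


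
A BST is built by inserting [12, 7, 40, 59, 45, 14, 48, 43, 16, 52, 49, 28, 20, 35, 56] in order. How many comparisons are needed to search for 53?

Search path for 53: 12 -> 40 -> 59 -> 45 -> 48 -> 52 -> 56
Found: False
Comparisons: 7


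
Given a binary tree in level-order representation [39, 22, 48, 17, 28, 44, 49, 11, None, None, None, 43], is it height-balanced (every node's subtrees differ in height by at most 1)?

Tree (level-order array): [39, 22, 48, 17, 28, 44, 49, 11, None, None, None, 43]
Definition: a tree is height-balanced if, at every node, |h(left) - h(right)| <= 1 (empty subtree has height -1).
Bottom-up per-node check:
  node 11: h_left=-1, h_right=-1, diff=0 [OK], height=0
  node 17: h_left=0, h_right=-1, diff=1 [OK], height=1
  node 28: h_left=-1, h_right=-1, diff=0 [OK], height=0
  node 22: h_left=1, h_right=0, diff=1 [OK], height=2
  node 43: h_left=-1, h_right=-1, diff=0 [OK], height=0
  node 44: h_left=0, h_right=-1, diff=1 [OK], height=1
  node 49: h_left=-1, h_right=-1, diff=0 [OK], height=0
  node 48: h_left=1, h_right=0, diff=1 [OK], height=2
  node 39: h_left=2, h_right=2, diff=0 [OK], height=3
All nodes satisfy the balance condition.
Result: Balanced


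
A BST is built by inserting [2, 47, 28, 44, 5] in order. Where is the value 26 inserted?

Starting tree (level order): [2, None, 47, 28, None, 5, 44]
Insertion path: 2 -> 47 -> 28 -> 5
Result: insert 26 as right child of 5
Final tree (level order): [2, None, 47, 28, None, 5, 44, None, 26]


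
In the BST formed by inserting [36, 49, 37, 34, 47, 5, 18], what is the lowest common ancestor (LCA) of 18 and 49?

Tree insertion order: [36, 49, 37, 34, 47, 5, 18]
Tree (level-order array): [36, 34, 49, 5, None, 37, None, None, 18, None, 47]
In a BST, the LCA of p=18, q=49 is the first node v on the
root-to-leaf path with p <= v <= q (go left if both < v, right if both > v).
Walk from root:
  at 36: 18 <= 36 <= 49, this is the LCA
LCA = 36


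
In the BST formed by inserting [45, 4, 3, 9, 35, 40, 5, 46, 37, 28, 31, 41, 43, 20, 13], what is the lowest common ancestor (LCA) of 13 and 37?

Tree insertion order: [45, 4, 3, 9, 35, 40, 5, 46, 37, 28, 31, 41, 43, 20, 13]
Tree (level-order array): [45, 4, 46, 3, 9, None, None, None, None, 5, 35, None, None, 28, 40, 20, 31, 37, 41, 13, None, None, None, None, None, None, 43]
In a BST, the LCA of p=13, q=37 is the first node v on the
root-to-leaf path with p <= v <= q (go left if both < v, right if both > v).
Walk from root:
  at 45: both 13 and 37 < 45, go left
  at 4: both 13 and 37 > 4, go right
  at 9: both 13 and 37 > 9, go right
  at 35: 13 <= 35 <= 37, this is the LCA
LCA = 35


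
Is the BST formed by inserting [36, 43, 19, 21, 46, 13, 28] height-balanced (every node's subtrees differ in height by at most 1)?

Tree (level-order array): [36, 19, 43, 13, 21, None, 46, None, None, None, 28]
Definition: a tree is height-balanced if, at every node, |h(left) - h(right)| <= 1 (empty subtree has height -1).
Bottom-up per-node check:
  node 13: h_left=-1, h_right=-1, diff=0 [OK], height=0
  node 28: h_left=-1, h_right=-1, diff=0 [OK], height=0
  node 21: h_left=-1, h_right=0, diff=1 [OK], height=1
  node 19: h_left=0, h_right=1, diff=1 [OK], height=2
  node 46: h_left=-1, h_right=-1, diff=0 [OK], height=0
  node 43: h_left=-1, h_right=0, diff=1 [OK], height=1
  node 36: h_left=2, h_right=1, diff=1 [OK], height=3
All nodes satisfy the balance condition.
Result: Balanced


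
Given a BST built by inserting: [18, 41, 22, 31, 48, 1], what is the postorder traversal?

Tree insertion order: [18, 41, 22, 31, 48, 1]
Tree (level-order array): [18, 1, 41, None, None, 22, 48, None, 31]
Postorder traversal: [1, 31, 22, 48, 41, 18]


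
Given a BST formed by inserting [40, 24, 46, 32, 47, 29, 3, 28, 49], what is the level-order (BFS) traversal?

Tree insertion order: [40, 24, 46, 32, 47, 29, 3, 28, 49]
Tree (level-order array): [40, 24, 46, 3, 32, None, 47, None, None, 29, None, None, 49, 28]
BFS from the root, enqueuing left then right child of each popped node:
  queue [40] -> pop 40, enqueue [24, 46], visited so far: [40]
  queue [24, 46] -> pop 24, enqueue [3, 32], visited so far: [40, 24]
  queue [46, 3, 32] -> pop 46, enqueue [47], visited so far: [40, 24, 46]
  queue [3, 32, 47] -> pop 3, enqueue [none], visited so far: [40, 24, 46, 3]
  queue [32, 47] -> pop 32, enqueue [29], visited so far: [40, 24, 46, 3, 32]
  queue [47, 29] -> pop 47, enqueue [49], visited so far: [40, 24, 46, 3, 32, 47]
  queue [29, 49] -> pop 29, enqueue [28], visited so far: [40, 24, 46, 3, 32, 47, 29]
  queue [49, 28] -> pop 49, enqueue [none], visited so far: [40, 24, 46, 3, 32, 47, 29, 49]
  queue [28] -> pop 28, enqueue [none], visited so far: [40, 24, 46, 3, 32, 47, 29, 49, 28]
Result: [40, 24, 46, 3, 32, 47, 29, 49, 28]


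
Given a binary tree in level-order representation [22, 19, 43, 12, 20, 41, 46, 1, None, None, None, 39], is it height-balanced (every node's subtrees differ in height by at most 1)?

Tree (level-order array): [22, 19, 43, 12, 20, 41, 46, 1, None, None, None, 39]
Definition: a tree is height-balanced if, at every node, |h(left) - h(right)| <= 1 (empty subtree has height -1).
Bottom-up per-node check:
  node 1: h_left=-1, h_right=-1, diff=0 [OK], height=0
  node 12: h_left=0, h_right=-1, diff=1 [OK], height=1
  node 20: h_left=-1, h_right=-1, diff=0 [OK], height=0
  node 19: h_left=1, h_right=0, diff=1 [OK], height=2
  node 39: h_left=-1, h_right=-1, diff=0 [OK], height=0
  node 41: h_left=0, h_right=-1, diff=1 [OK], height=1
  node 46: h_left=-1, h_right=-1, diff=0 [OK], height=0
  node 43: h_left=1, h_right=0, diff=1 [OK], height=2
  node 22: h_left=2, h_right=2, diff=0 [OK], height=3
All nodes satisfy the balance condition.
Result: Balanced


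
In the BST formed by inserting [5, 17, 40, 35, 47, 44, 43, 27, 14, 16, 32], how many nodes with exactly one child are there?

Tree built from: [5, 17, 40, 35, 47, 44, 43, 27, 14, 16, 32]
Tree (level-order array): [5, None, 17, 14, 40, None, 16, 35, 47, None, None, 27, None, 44, None, None, 32, 43]
Rule: These are nodes with exactly 1 non-null child.
Per-node child counts:
  node 5: 1 child(ren)
  node 17: 2 child(ren)
  node 14: 1 child(ren)
  node 16: 0 child(ren)
  node 40: 2 child(ren)
  node 35: 1 child(ren)
  node 27: 1 child(ren)
  node 32: 0 child(ren)
  node 47: 1 child(ren)
  node 44: 1 child(ren)
  node 43: 0 child(ren)
Matching nodes: [5, 14, 35, 27, 47, 44]
Count of nodes with exactly one child: 6


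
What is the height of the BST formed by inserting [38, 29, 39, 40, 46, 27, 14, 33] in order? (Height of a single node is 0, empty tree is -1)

Insertion order: [38, 29, 39, 40, 46, 27, 14, 33]
Tree (level-order array): [38, 29, 39, 27, 33, None, 40, 14, None, None, None, None, 46]
Compute height bottom-up (empty subtree = -1):
  height(14) = 1 + max(-1, -1) = 0
  height(27) = 1 + max(0, -1) = 1
  height(33) = 1 + max(-1, -1) = 0
  height(29) = 1 + max(1, 0) = 2
  height(46) = 1 + max(-1, -1) = 0
  height(40) = 1 + max(-1, 0) = 1
  height(39) = 1 + max(-1, 1) = 2
  height(38) = 1 + max(2, 2) = 3
Height = 3


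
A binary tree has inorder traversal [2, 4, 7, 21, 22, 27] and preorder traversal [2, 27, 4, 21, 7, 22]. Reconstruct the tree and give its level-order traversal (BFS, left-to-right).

Inorder:  [2, 4, 7, 21, 22, 27]
Preorder: [2, 27, 4, 21, 7, 22]
Algorithm: preorder visits root first, so consume preorder in order;
for each root, split the current inorder slice at that value into
left-subtree inorder and right-subtree inorder, then recurse.
Recursive splits:
  root=2; inorder splits into left=[], right=[4, 7, 21, 22, 27]
  root=27; inorder splits into left=[4, 7, 21, 22], right=[]
  root=4; inorder splits into left=[], right=[7, 21, 22]
  root=21; inorder splits into left=[7], right=[22]
  root=7; inorder splits into left=[], right=[]
  root=22; inorder splits into left=[], right=[]
Reconstructed level-order: [2, 27, 4, 21, 7, 22]


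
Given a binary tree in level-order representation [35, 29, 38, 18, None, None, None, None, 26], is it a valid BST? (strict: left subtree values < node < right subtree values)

Level-order array: [35, 29, 38, 18, None, None, None, None, 26]
Validate using subtree bounds (lo, hi): at each node, require lo < value < hi,
then recurse left with hi=value and right with lo=value.
Preorder trace (stopping at first violation):
  at node 35 with bounds (-inf, +inf): OK
  at node 29 with bounds (-inf, 35): OK
  at node 18 with bounds (-inf, 29): OK
  at node 26 with bounds (18, 29): OK
  at node 38 with bounds (35, +inf): OK
No violation found at any node.
Result: Valid BST


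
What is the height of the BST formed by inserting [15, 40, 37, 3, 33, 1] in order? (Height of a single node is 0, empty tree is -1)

Insertion order: [15, 40, 37, 3, 33, 1]
Tree (level-order array): [15, 3, 40, 1, None, 37, None, None, None, 33]
Compute height bottom-up (empty subtree = -1):
  height(1) = 1 + max(-1, -1) = 0
  height(3) = 1 + max(0, -1) = 1
  height(33) = 1 + max(-1, -1) = 0
  height(37) = 1 + max(0, -1) = 1
  height(40) = 1 + max(1, -1) = 2
  height(15) = 1 + max(1, 2) = 3
Height = 3


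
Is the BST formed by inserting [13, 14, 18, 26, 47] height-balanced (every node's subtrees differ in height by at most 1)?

Tree (level-order array): [13, None, 14, None, 18, None, 26, None, 47]
Definition: a tree is height-balanced if, at every node, |h(left) - h(right)| <= 1 (empty subtree has height -1).
Bottom-up per-node check:
  node 47: h_left=-1, h_right=-1, diff=0 [OK], height=0
  node 26: h_left=-1, h_right=0, diff=1 [OK], height=1
  node 18: h_left=-1, h_right=1, diff=2 [FAIL (|-1-1|=2 > 1)], height=2
  node 14: h_left=-1, h_right=2, diff=3 [FAIL (|-1-2|=3 > 1)], height=3
  node 13: h_left=-1, h_right=3, diff=4 [FAIL (|-1-3|=4 > 1)], height=4
Node 18 violates the condition: |-1 - 1| = 2 > 1.
Result: Not balanced


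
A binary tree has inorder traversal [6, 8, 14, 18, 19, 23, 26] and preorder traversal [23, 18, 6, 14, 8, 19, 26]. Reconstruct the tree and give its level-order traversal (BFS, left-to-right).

Inorder:  [6, 8, 14, 18, 19, 23, 26]
Preorder: [23, 18, 6, 14, 8, 19, 26]
Algorithm: preorder visits root first, so consume preorder in order;
for each root, split the current inorder slice at that value into
left-subtree inorder and right-subtree inorder, then recurse.
Recursive splits:
  root=23; inorder splits into left=[6, 8, 14, 18, 19], right=[26]
  root=18; inorder splits into left=[6, 8, 14], right=[19]
  root=6; inorder splits into left=[], right=[8, 14]
  root=14; inorder splits into left=[8], right=[]
  root=8; inorder splits into left=[], right=[]
  root=19; inorder splits into left=[], right=[]
  root=26; inorder splits into left=[], right=[]
Reconstructed level-order: [23, 18, 26, 6, 19, 14, 8]


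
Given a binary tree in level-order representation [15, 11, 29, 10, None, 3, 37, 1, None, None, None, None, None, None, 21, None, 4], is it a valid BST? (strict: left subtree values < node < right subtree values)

Level-order array: [15, 11, 29, 10, None, 3, 37, 1, None, None, None, None, None, None, 21, None, 4]
Validate using subtree bounds (lo, hi): at each node, require lo < value < hi,
then recurse left with hi=value and right with lo=value.
Preorder trace (stopping at first violation):
  at node 15 with bounds (-inf, +inf): OK
  at node 11 with bounds (-inf, 15): OK
  at node 10 with bounds (-inf, 11): OK
  at node 1 with bounds (-inf, 10): OK
  at node 21 with bounds (1, 10): VIOLATION
Node 21 violates its bound: not (1 < 21 < 10).
Result: Not a valid BST


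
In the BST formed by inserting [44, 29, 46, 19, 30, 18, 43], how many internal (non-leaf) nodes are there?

Tree built from: [44, 29, 46, 19, 30, 18, 43]
Tree (level-order array): [44, 29, 46, 19, 30, None, None, 18, None, None, 43]
Rule: An internal node has at least one child.
Per-node child counts:
  node 44: 2 child(ren)
  node 29: 2 child(ren)
  node 19: 1 child(ren)
  node 18: 0 child(ren)
  node 30: 1 child(ren)
  node 43: 0 child(ren)
  node 46: 0 child(ren)
Matching nodes: [44, 29, 19, 30]
Count of internal (non-leaf) nodes: 4


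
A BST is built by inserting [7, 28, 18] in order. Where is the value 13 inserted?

Starting tree (level order): [7, None, 28, 18]
Insertion path: 7 -> 28 -> 18
Result: insert 13 as left child of 18
Final tree (level order): [7, None, 28, 18, None, 13]


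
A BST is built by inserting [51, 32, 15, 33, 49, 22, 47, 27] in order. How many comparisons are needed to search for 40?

Search path for 40: 51 -> 32 -> 33 -> 49 -> 47
Found: False
Comparisons: 5


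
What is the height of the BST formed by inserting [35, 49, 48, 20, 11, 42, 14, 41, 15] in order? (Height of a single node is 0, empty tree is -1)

Insertion order: [35, 49, 48, 20, 11, 42, 14, 41, 15]
Tree (level-order array): [35, 20, 49, 11, None, 48, None, None, 14, 42, None, None, 15, 41]
Compute height bottom-up (empty subtree = -1):
  height(15) = 1 + max(-1, -1) = 0
  height(14) = 1 + max(-1, 0) = 1
  height(11) = 1 + max(-1, 1) = 2
  height(20) = 1 + max(2, -1) = 3
  height(41) = 1 + max(-1, -1) = 0
  height(42) = 1 + max(0, -1) = 1
  height(48) = 1 + max(1, -1) = 2
  height(49) = 1 + max(2, -1) = 3
  height(35) = 1 + max(3, 3) = 4
Height = 4


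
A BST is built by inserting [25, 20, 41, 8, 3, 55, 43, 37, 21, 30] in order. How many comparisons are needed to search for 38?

Search path for 38: 25 -> 41 -> 37
Found: False
Comparisons: 3


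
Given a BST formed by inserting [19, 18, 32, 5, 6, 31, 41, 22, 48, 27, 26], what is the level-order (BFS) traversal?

Tree insertion order: [19, 18, 32, 5, 6, 31, 41, 22, 48, 27, 26]
Tree (level-order array): [19, 18, 32, 5, None, 31, 41, None, 6, 22, None, None, 48, None, None, None, 27, None, None, 26]
BFS from the root, enqueuing left then right child of each popped node:
  queue [19] -> pop 19, enqueue [18, 32], visited so far: [19]
  queue [18, 32] -> pop 18, enqueue [5], visited so far: [19, 18]
  queue [32, 5] -> pop 32, enqueue [31, 41], visited so far: [19, 18, 32]
  queue [5, 31, 41] -> pop 5, enqueue [6], visited so far: [19, 18, 32, 5]
  queue [31, 41, 6] -> pop 31, enqueue [22], visited so far: [19, 18, 32, 5, 31]
  queue [41, 6, 22] -> pop 41, enqueue [48], visited so far: [19, 18, 32, 5, 31, 41]
  queue [6, 22, 48] -> pop 6, enqueue [none], visited so far: [19, 18, 32, 5, 31, 41, 6]
  queue [22, 48] -> pop 22, enqueue [27], visited so far: [19, 18, 32, 5, 31, 41, 6, 22]
  queue [48, 27] -> pop 48, enqueue [none], visited so far: [19, 18, 32, 5, 31, 41, 6, 22, 48]
  queue [27] -> pop 27, enqueue [26], visited so far: [19, 18, 32, 5, 31, 41, 6, 22, 48, 27]
  queue [26] -> pop 26, enqueue [none], visited so far: [19, 18, 32, 5, 31, 41, 6, 22, 48, 27, 26]
Result: [19, 18, 32, 5, 31, 41, 6, 22, 48, 27, 26]


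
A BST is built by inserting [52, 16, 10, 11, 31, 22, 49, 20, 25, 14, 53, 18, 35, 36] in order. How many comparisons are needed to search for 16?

Search path for 16: 52 -> 16
Found: True
Comparisons: 2


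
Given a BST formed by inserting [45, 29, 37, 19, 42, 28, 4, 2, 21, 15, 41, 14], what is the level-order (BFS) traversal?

Tree insertion order: [45, 29, 37, 19, 42, 28, 4, 2, 21, 15, 41, 14]
Tree (level-order array): [45, 29, None, 19, 37, 4, 28, None, 42, 2, 15, 21, None, 41, None, None, None, 14]
BFS from the root, enqueuing left then right child of each popped node:
  queue [45] -> pop 45, enqueue [29], visited so far: [45]
  queue [29] -> pop 29, enqueue [19, 37], visited so far: [45, 29]
  queue [19, 37] -> pop 19, enqueue [4, 28], visited so far: [45, 29, 19]
  queue [37, 4, 28] -> pop 37, enqueue [42], visited so far: [45, 29, 19, 37]
  queue [4, 28, 42] -> pop 4, enqueue [2, 15], visited so far: [45, 29, 19, 37, 4]
  queue [28, 42, 2, 15] -> pop 28, enqueue [21], visited so far: [45, 29, 19, 37, 4, 28]
  queue [42, 2, 15, 21] -> pop 42, enqueue [41], visited so far: [45, 29, 19, 37, 4, 28, 42]
  queue [2, 15, 21, 41] -> pop 2, enqueue [none], visited so far: [45, 29, 19, 37, 4, 28, 42, 2]
  queue [15, 21, 41] -> pop 15, enqueue [14], visited so far: [45, 29, 19, 37, 4, 28, 42, 2, 15]
  queue [21, 41, 14] -> pop 21, enqueue [none], visited so far: [45, 29, 19, 37, 4, 28, 42, 2, 15, 21]
  queue [41, 14] -> pop 41, enqueue [none], visited so far: [45, 29, 19, 37, 4, 28, 42, 2, 15, 21, 41]
  queue [14] -> pop 14, enqueue [none], visited so far: [45, 29, 19, 37, 4, 28, 42, 2, 15, 21, 41, 14]
Result: [45, 29, 19, 37, 4, 28, 42, 2, 15, 21, 41, 14]


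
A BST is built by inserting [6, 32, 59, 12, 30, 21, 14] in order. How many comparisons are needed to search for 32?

Search path for 32: 6 -> 32
Found: True
Comparisons: 2


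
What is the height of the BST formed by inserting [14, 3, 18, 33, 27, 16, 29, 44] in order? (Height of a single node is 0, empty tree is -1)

Insertion order: [14, 3, 18, 33, 27, 16, 29, 44]
Tree (level-order array): [14, 3, 18, None, None, 16, 33, None, None, 27, 44, None, 29]
Compute height bottom-up (empty subtree = -1):
  height(3) = 1 + max(-1, -1) = 0
  height(16) = 1 + max(-1, -1) = 0
  height(29) = 1 + max(-1, -1) = 0
  height(27) = 1 + max(-1, 0) = 1
  height(44) = 1 + max(-1, -1) = 0
  height(33) = 1 + max(1, 0) = 2
  height(18) = 1 + max(0, 2) = 3
  height(14) = 1 + max(0, 3) = 4
Height = 4


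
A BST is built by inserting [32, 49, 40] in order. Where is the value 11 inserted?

Starting tree (level order): [32, None, 49, 40]
Insertion path: 32
Result: insert 11 as left child of 32
Final tree (level order): [32, 11, 49, None, None, 40]


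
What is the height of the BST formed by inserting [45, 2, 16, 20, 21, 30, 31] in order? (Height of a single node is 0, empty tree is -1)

Insertion order: [45, 2, 16, 20, 21, 30, 31]
Tree (level-order array): [45, 2, None, None, 16, None, 20, None, 21, None, 30, None, 31]
Compute height bottom-up (empty subtree = -1):
  height(31) = 1 + max(-1, -1) = 0
  height(30) = 1 + max(-1, 0) = 1
  height(21) = 1 + max(-1, 1) = 2
  height(20) = 1 + max(-1, 2) = 3
  height(16) = 1 + max(-1, 3) = 4
  height(2) = 1 + max(-1, 4) = 5
  height(45) = 1 + max(5, -1) = 6
Height = 6


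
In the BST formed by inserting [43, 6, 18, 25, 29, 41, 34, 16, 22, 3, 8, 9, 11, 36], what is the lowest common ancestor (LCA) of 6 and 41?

Tree insertion order: [43, 6, 18, 25, 29, 41, 34, 16, 22, 3, 8, 9, 11, 36]
Tree (level-order array): [43, 6, None, 3, 18, None, None, 16, 25, 8, None, 22, 29, None, 9, None, None, None, 41, None, 11, 34, None, None, None, None, 36]
In a BST, the LCA of p=6, q=41 is the first node v on the
root-to-leaf path with p <= v <= q (go left if both < v, right if both > v).
Walk from root:
  at 43: both 6 and 41 < 43, go left
  at 6: 6 <= 6 <= 41, this is the LCA
LCA = 6


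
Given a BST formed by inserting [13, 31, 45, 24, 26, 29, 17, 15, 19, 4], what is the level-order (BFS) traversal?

Tree insertion order: [13, 31, 45, 24, 26, 29, 17, 15, 19, 4]
Tree (level-order array): [13, 4, 31, None, None, 24, 45, 17, 26, None, None, 15, 19, None, 29]
BFS from the root, enqueuing left then right child of each popped node:
  queue [13] -> pop 13, enqueue [4, 31], visited so far: [13]
  queue [4, 31] -> pop 4, enqueue [none], visited so far: [13, 4]
  queue [31] -> pop 31, enqueue [24, 45], visited so far: [13, 4, 31]
  queue [24, 45] -> pop 24, enqueue [17, 26], visited so far: [13, 4, 31, 24]
  queue [45, 17, 26] -> pop 45, enqueue [none], visited so far: [13, 4, 31, 24, 45]
  queue [17, 26] -> pop 17, enqueue [15, 19], visited so far: [13, 4, 31, 24, 45, 17]
  queue [26, 15, 19] -> pop 26, enqueue [29], visited so far: [13, 4, 31, 24, 45, 17, 26]
  queue [15, 19, 29] -> pop 15, enqueue [none], visited so far: [13, 4, 31, 24, 45, 17, 26, 15]
  queue [19, 29] -> pop 19, enqueue [none], visited so far: [13, 4, 31, 24, 45, 17, 26, 15, 19]
  queue [29] -> pop 29, enqueue [none], visited so far: [13, 4, 31, 24, 45, 17, 26, 15, 19, 29]
Result: [13, 4, 31, 24, 45, 17, 26, 15, 19, 29]


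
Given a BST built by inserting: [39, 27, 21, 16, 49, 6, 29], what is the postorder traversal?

Tree insertion order: [39, 27, 21, 16, 49, 6, 29]
Tree (level-order array): [39, 27, 49, 21, 29, None, None, 16, None, None, None, 6]
Postorder traversal: [6, 16, 21, 29, 27, 49, 39]


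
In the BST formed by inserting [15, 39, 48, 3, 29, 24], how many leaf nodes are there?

Tree built from: [15, 39, 48, 3, 29, 24]
Tree (level-order array): [15, 3, 39, None, None, 29, 48, 24]
Rule: A leaf has 0 children.
Per-node child counts:
  node 15: 2 child(ren)
  node 3: 0 child(ren)
  node 39: 2 child(ren)
  node 29: 1 child(ren)
  node 24: 0 child(ren)
  node 48: 0 child(ren)
Matching nodes: [3, 24, 48]
Count of leaf nodes: 3


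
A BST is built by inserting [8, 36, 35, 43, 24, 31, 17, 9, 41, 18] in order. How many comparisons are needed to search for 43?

Search path for 43: 8 -> 36 -> 43
Found: True
Comparisons: 3


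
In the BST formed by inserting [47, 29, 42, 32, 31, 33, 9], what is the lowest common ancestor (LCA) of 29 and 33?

Tree insertion order: [47, 29, 42, 32, 31, 33, 9]
Tree (level-order array): [47, 29, None, 9, 42, None, None, 32, None, 31, 33]
In a BST, the LCA of p=29, q=33 is the first node v on the
root-to-leaf path with p <= v <= q (go left if both < v, right if both > v).
Walk from root:
  at 47: both 29 and 33 < 47, go left
  at 29: 29 <= 29 <= 33, this is the LCA
LCA = 29


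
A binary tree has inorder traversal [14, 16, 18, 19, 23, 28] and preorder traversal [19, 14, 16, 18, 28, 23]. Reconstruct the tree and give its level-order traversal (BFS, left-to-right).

Inorder:  [14, 16, 18, 19, 23, 28]
Preorder: [19, 14, 16, 18, 28, 23]
Algorithm: preorder visits root first, so consume preorder in order;
for each root, split the current inorder slice at that value into
left-subtree inorder and right-subtree inorder, then recurse.
Recursive splits:
  root=19; inorder splits into left=[14, 16, 18], right=[23, 28]
  root=14; inorder splits into left=[], right=[16, 18]
  root=16; inorder splits into left=[], right=[18]
  root=18; inorder splits into left=[], right=[]
  root=28; inorder splits into left=[23], right=[]
  root=23; inorder splits into left=[], right=[]
Reconstructed level-order: [19, 14, 28, 16, 23, 18]


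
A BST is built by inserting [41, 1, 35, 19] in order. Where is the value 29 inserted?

Starting tree (level order): [41, 1, None, None, 35, 19]
Insertion path: 41 -> 1 -> 35 -> 19
Result: insert 29 as right child of 19
Final tree (level order): [41, 1, None, None, 35, 19, None, None, 29]


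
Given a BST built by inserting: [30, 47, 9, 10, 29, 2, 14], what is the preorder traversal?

Tree insertion order: [30, 47, 9, 10, 29, 2, 14]
Tree (level-order array): [30, 9, 47, 2, 10, None, None, None, None, None, 29, 14]
Preorder traversal: [30, 9, 2, 10, 29, 14, 47]


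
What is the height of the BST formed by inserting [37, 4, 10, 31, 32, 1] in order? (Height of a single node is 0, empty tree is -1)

Insertion order: [37, 4, 10, 31, 32, 1]
Tree (level-order array): [37, 4, None, 1, 10, None, None, None, 31, None, 32]
Compute height bottom-up (empty subtree = -1):
  height(1) = 1 + max(-1, -1) = 0
  height(32) = 1 + max(-1, -1) = 0
  height(31) = 1 + max(-1, 0) = 1
  height(10) = 1 + max(-1, 1) = 2
  height(4) = 1 + max(0, 2) = 3
  height(37) = 1 + max(3, -1) = 4
Height = 4


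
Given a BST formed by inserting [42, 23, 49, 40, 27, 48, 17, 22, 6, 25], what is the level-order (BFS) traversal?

Tree insertion order: [42, 23, 49, 40, 27, 48, 17, 22, 6, 25]
Tree (level-order array): [42, 23, 49, 17, 40, 48, None, 6, 22, 27, None, None, None, None, None, None, None, 25]
BFS from the root, enqueuing left then right child of each popped node:
  queue [42] -> pop 42, enqueue [23, 49], visited so far: [42]
  queue [23, 49] -> pop 23, enqueue [17, 40], visited so far: [42, 23]
  queue [49, 17, 40] -> pop 49, enqueue [48], visited so far: [42, 23, 49]
  queue [17, 40, 48] -> pop 17, enqueue [6, 22], visited so far: [42, 23, 49, 17]
  queue [40, 48, 6, 22] -> pop 40, enqueue [27], visited so far: [42, 23, 49, 17, 40]
  queue [48, 6, 22, 27] -> pop 48, enqueue [none], visited so far: [42, 23, 49, 17, 40, 48]
  queue [6, 22, 27] -> pop 6, enqueue [none], visited so far: [42, 23, 49, 17, 40, 48, 6]
  queue [22, 27] -> pop 22, enqueue [none], visited so far: [42, 23, 49, 17, 40, 48, 6, 22]
  queue [27] -> pop 27, enqueue [25], visited so far: [42, 23, 49, 17, 40, 48, 6, 22, 27]
  queue [25] -> pop 25, enqueue [none], visited so far: [42, 23, 49, 17, 40, 48, 6, 22, 27, 25]
Result: [42, 23, 49, 17, 40, 48, 6, 22, 27, 25]


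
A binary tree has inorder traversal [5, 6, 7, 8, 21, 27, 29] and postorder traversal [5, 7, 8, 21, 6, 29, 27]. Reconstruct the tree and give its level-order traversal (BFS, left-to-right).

Inorder:   [5, 6, 7, 8, 21, 27, 29]
Postorder: [5, 7, 8, 21, 6, 29, 27]
Algorithm: postorder visits root last, so walk postorder right-to-left;
each value is the root of the current inorder slice — split it at that
value, recurse on the right subtree first, then the left.
Recursive splits:
  root=27; inorder splits into left=[5, 6, 7, 8, 21], right=[29]
  root=29; inorder splits into left=[], right=[]
  root=6; inorder splits into left=[5], right=[7, 8, 21]
  root=21; inorder splits into left=[7, 8], right=[]
  root=8; inorder splits into left=[7], right=[]
  root=7; inorder splits into left=[], right=[]
  root=5; inorder splits into left=[], right=[]
Reconstructed level-order: [27, 6, 29, 5, 21, 8, 7]


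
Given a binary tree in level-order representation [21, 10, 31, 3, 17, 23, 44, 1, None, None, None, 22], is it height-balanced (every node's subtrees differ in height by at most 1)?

Tree (level-order array): [21, 10, 31, 3, 17, 23, 44, 1, None, None, None, 22]
Definition: a tree is height-balanced if, at every node, |h(left) - h(right)| <= 1 (empty subtree has height -1).
Bottom-up per-node check:
  node 1: h_left=-1, h_right=-1, diff=0 [OK], height=0
  node 3: h_left=0, h_right=-1, diff=1 [OK], height=1
  node 17: h_left=-1, h_right=-1, diff=0 [OK], height=0
  node 10: h_left=1, h_right=0, diff=1 [OK], height=2
  node 22: h_left=-1, h_right=-1, diff=0 [OK], height=0
  node 23: h_left=0, h_right=-1, diff=1 [OK], height=1
  node 44: h_left=-1, h_right=-1, diff=0 [OK], height=0
  node 31: h_left=1, h_right=0, diff=1 [OK], height=2
  node 21: h_left=2, h_right=2, diff=0 [OK], height=3
All nodes satisfy the balance condition.
Result: Balanced


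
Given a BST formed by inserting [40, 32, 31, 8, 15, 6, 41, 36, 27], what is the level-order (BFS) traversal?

Tree insertion order: [40, 32, 31, 8, 15, 6, 41, 36, 27]
Tree (level-order array): [40, 32, 41, 31, 36, None, None, 8, None, None, None, 6, 15, None, None, None, 27]
BFS from the root, enqueuing left then right child of each popped node:
  queue [40] -> pop 40, enqueue [32, 41], visited so far: [40]
  queue [32, 41] -> pop 32, enqueue [31, 36], visited so far: [40, 32]
  queue [41, 31, 36] -> pop 41, enqueue [none], visited so far: [40, 32, 41]
  queue [31, 36] -> pop 31, enqueue [8], visited so far: [40, 32, 41, 31]
  queue [36, 8] -> pop 36, enqueue [none], visited so far: [40, 32, 41, 31, 36]
  queue [8] -> pop 8, enqueue [6, 15], visited so far: [40, 32, 41, 31, 36, 8]
  queue [6, 15] -> pop 6, enqueue [none], visited so far: [40, 32, 41, 31, 36, 8, 6]
  queue [15] -> pop 15, enqueue [27], visited so far: [40, 32, 41, 31, 36, 8, 6, 15]
  queue [27] -> pop 27, enqueue [none], visited so far: [40, 32, 41, 31, 36, 8, 6, 15, 27]
Result: [40, 32, 41, 31, 36, 8, 6, 15, 27]


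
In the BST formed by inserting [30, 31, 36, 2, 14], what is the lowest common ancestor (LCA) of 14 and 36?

Tree insertion order: [30, 31, 36, 2, 14]
Tree (level-order array): [30, 2, 31, None, 14, None, 36]
In a BST, the LCA of p=14, q=36 is the first node v on the
root-to-leaf path with p <= v <= q (go left if both < v, right if both > v).
Walk from root:
  at 30: 14 <= 30 <= 36, this is the LCA
LCA = 30


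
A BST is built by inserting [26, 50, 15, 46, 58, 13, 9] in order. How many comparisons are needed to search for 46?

Search path for 46: 26 -> 50 -> 46
Found: True
Comparisons: 3


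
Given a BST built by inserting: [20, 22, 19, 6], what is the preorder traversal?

Tree insertion order: [20, 22, 19, 6]
Tree (level-order array): [20, 19, 22, 6]
Preorder traversal: [20, 19, 6, 22]


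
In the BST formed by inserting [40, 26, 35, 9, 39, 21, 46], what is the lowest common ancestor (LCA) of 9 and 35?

Tree insertion order: [40, 26, 35, 9, 39, 21, 46]
Tree (level-order array): [40, 26, 46, 9, 35, None, None, None, 21, None, 39]
In a BST, the LCA of p=9, q=35 is the first node v on the
root-to-leaf path with p <= v <= q (go left if both < v, right if both > v).
Walk from root:
  at 40: both 9 and 35 < 40, go left
  at 26: 9 <= 26 <= 35, this is the LCA
LCA = 26


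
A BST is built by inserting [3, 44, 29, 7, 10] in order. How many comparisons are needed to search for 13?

Search path for 13: 3 -> 44 -> 29 -> 7 -> 10
Found: False
Comparisons: 5


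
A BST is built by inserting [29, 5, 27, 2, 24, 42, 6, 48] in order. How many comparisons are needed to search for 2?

Search path for 2: 29 -> 5 -> 2
Found: True
Comparisons: 3


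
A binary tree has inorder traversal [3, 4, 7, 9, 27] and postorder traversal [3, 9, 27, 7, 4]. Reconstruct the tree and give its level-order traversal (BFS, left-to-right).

Inorder:   [3, 4, 7, 9, 27]
Postorder: [3, 9, 27, 7, 4]
Algorithm: postorder visits root last, so walk postorder right-to-left;
each value is the root of the current inorder slice — split it at that
value, recurse on the right subtree first, then the left.
Recursive splits:
  root=4; inorder splits into left=[3], right=[7, 9, 27]
  root=7; inorder splits into left=[], right=[9, 27]
  root=27; inorder splits into left=[9], right=[]
  root=9; inorder splits into left=[], right=[]
  root=3; inorder splits into left=[], right=[]
Reconstructed level-order: [4, 3, 7, 27, 9]


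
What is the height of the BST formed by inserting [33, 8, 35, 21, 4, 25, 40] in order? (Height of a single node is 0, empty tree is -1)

Insertion order: [33, 8, 35, 21, 4, 25, 40]
Tree (level-order array): [33, 8, 35, 4, 21, None, 40, None, None, None, 25]
Compute height bottom-up (empty subtree = -1):
  height(4) = 1 + max(-1, -1) = 0
  height(25) = 1 + max(-1, -1) = 0
  height(21) = 1 + max(-1, 0) = 1
  height(8) = 1 + max(0, 1) = 2
  height(40) = 1 + max(-1, -1) = 0
  height(35) = 1 + max(-1, 0) = 1
  height(33) = 1 + max(2, 1) = 3
Height = 3


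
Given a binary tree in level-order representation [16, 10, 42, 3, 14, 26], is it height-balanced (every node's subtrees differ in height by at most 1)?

Tree (level-order array): [16, 10, 42, 3, 14, 26]
Definition: a tree is height-balanced if, at every node, |h(left) - h(right)| <= 1 (empty subtree has height -1).
Bottom-up per-node check:
  node 3: h_left=-1, h_right=-1, diff=0 [OK], height=0
  node 14: h_left=-1, h_right=-1, diff=0 [OK], height=0
  node 10: h_left=0, h_right=0, diff=0 [OK], height=1
  node 26: h_left=-1, h_right=-1, diff=0 [OK], height=0
  node 42: h_left=0, h_right=-1, diff=1 [OK], height=1
  node 16: h_left=1, h_right=1, diff=0 [OK], height=2
All nodes satisfy the balance condition.
Result: Balanced


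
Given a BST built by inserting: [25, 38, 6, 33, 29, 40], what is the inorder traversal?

Tree insertion order: [25, 38, 6, 33, 29, 40]
Tree (level-order array): [25, 6, 38, None, None, 33, 40, 29]
Inorder traversal: [6, 25, 29, 33, 38, 40]


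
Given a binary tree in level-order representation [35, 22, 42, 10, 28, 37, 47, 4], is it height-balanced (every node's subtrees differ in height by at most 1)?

Tree (level-order array): [35, 22, 42, 10, 28, 37, 47, 4]
Definition: a tree is height-balanced if, at every node, |h(left) - h(right)| <= 1 (empty subtree has height -1).
Bottom-up per-node check:
  node 4: h_left=-1, h_right=-1, diff=0 [OK], height=0
  node 10: h_left=0, h_right=-1, diff=1 [OK], height=1
  node 28: h_left=-1, h_right=-1, diff=0 [OK], height=0
  node 22: h_left=1, h_right=0, diff=1 [OK], height=2
  node 37: h_left=-1, h_right=-1, diff=0 [OK], height=0
  node 47: h_left=-1, h_right=-1, diff=0 [OK], height=0
  node 42: h_left=0, h_right=0, diff=0 [OK], height=1
  node 35: h_left=2, h_right=1, diff=1 [OK], height=3
All nodes satisfy the balance condition.
Result: Balanced


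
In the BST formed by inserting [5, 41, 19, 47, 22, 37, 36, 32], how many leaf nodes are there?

Tree built from: [5, 41, 19, 47, 22, 37, 36, 32]
Tree (level-order array): [5, None, 41, 19, 47, None, 22, None, None, None, 37, 36, None, 32]
Rule: A leaf has 0 children.
Per-node child counts:
  node 5: 1 child(ren)
  node 41: 2 child(ren)
  node 19: 1 child(ren)
  node 22: 1 child(ren)
  node 37: 1 child(ren)
  node 36: 1 child(ren)
  node 32: 0 child(ren)
  node 47: 0 child(ren)
Matching nodes: [32, 47]
Count of leaf nodes: 2


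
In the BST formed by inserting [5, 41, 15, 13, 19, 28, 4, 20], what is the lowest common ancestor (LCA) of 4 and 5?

Tree insertion order: [5, 41, 15, 13, 19, 28, 4, 20]
Tree (level-order array): [5, 4, 41, None, None, 15, None, 13, 19, None, None, None, 28, 20]
In a BST, the LCA of p=4, q=5 is the first node v on the
root-to-leaf path with p <= v <= q (go left if both < v, right if both > v).
Walk from root:
  at 5: 4 <= 5 <= 5, this is the LCA
LCA = 5


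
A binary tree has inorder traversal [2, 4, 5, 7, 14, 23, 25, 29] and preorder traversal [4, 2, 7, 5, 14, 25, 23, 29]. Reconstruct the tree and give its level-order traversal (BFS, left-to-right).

Inorder:  [2, 4, 5, 7, 14, 23, 25, 29]
Preorder: [4, 2, 7, 5, 14, 25, 23, 29]
Algorithm: preorder visits root first, so consume preorder in order;
for each root, split the current inorder slice at that value into
left-subtree inorder and right-subtree inorder, then recurse.
Recursive splits:
  root=4; inorder splits into left=[2], right=[5, 7, 14, 23, 25, 29]
  root=2; inorder splits into left=[], right=[]
  root=7; inorder splits into left=[5], right=[14, 23, 25, 29]
  root=5; inorder splits into left=[], right=[]
  root=14; inorder splits into left=[], right=[23, 25, 29]
  root=25; inorder splits into left=[23], right=[29]
  root=23; inorder splits into left=[], right=[]
  root=29; inorder splits into left=[], right=[]
Reconstructed level-order: [4, 2, 7, 5, 14, 25, 23, 29]


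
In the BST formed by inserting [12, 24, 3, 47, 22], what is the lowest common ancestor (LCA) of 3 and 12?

Tree insertion order: [12, 24, 3, 47, 22]
Tree (level-order array): [12, 3, 24, None, None, 22, 47]
In a BST, the LCA of p=3, q=12 is the first node v on the
root-to-leaf path with p <= v <= q (go left if both < v, right if both > v).
Walk from root:
  at 12: 3 <= 12 <= 12, this is the LCA
LCA = 12
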